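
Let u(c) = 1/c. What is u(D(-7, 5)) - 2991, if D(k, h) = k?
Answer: -20938/7 ≈ -2991.1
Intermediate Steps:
u(D(-7, 5)) - 2991 = 1/(-7) - 2991 = -⅐ - 2991 = -20938/7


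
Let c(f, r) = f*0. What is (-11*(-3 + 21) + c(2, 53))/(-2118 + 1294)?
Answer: 99/412 ≈ 0.24029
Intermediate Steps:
c(f, r) = 0
(-11*(-3 + 21) + c(2, 53))/(-2118 + 1294) = (-11*(-3 + 21) + 0)/(-2118 + 1294) = (-11*18 + 0)/(-824) = (-198 + 0)*(-1/824) = -198*(-1/824) = 99/412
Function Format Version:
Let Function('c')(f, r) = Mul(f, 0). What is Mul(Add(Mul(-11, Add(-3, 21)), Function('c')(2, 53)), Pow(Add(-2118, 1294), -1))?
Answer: Rational(99, 412) ≈ 0.24029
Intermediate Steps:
Function('c')(f, r) = 0
Mul(Add(Mul(-11, Add(-3, 21)), Function('c')(2, 53)), Pow(Add(-2118, 1294), -1)) = Mul(Add(Mul(-11, Add(-3, 21)), 0), Pow(Add(-2118, 1294), -1)) = Mul(Add(Mul(-11, 18), 0), Pow(-824, -1)) = Mul(Add(-198, 0), Rational(-1, 824)) = Mul(-198, Rational(-1, 824)) = Rational(99, 412)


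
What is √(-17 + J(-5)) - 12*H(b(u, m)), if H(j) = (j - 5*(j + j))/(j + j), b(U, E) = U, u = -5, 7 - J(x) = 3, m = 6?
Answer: 54 + I*√13 ≈ 54.0 + 3.6056*I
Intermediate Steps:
J(x) = 4 (J(x) = 7 - 1*3 = 7 - 3 = 4)
H(j) = -9/2 (H(j) = (j - 10*j)/((2*j)) = (j - 10*j)*(1/(2*j)) = (-9*j)*(1/(2*j)) = -9/2)
√(-17 + J(-5)) - 12*H(b(u, m)) = √(-17 + 4) - 12*(-9/2) = √(-13) + 54 = I*√13 + 54 = 54 + I*√13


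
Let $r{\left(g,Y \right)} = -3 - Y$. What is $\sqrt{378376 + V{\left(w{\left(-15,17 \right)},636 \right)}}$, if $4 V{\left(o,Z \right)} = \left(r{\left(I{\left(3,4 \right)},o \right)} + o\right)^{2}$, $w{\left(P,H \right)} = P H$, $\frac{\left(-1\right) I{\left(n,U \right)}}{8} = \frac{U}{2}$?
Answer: $\frac{\sqrt{1513513}}{2} \approx 615.13$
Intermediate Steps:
$I{\left(n,U \right)} = - 4 U$ ($I{\left(n,U \right)} = - 8 \frac{U}{2} = - 4 U$)
$w{\left(P,H \right)} = H P$
$V{\left(o,Z \right)} = \frac{9}{4}$ ($V{\left(o,Z \right)} = \frac{\left(\left(-3 - o\right) + o\right)^{2}}{4} = \frac{\left(-3\right)^{2}}{4} = \frac{1}{4} \cdot 9 = \frac{9}{4}$)
$\sqrt{378376 + V{\left(w{\left(-15,17 \right)},636 \right)}} = \sqrt{378376 + \frac{9}{4}} = \sqrt{\frac{1513513}{4}} = \frac{\sqrt{1513513}}{2}$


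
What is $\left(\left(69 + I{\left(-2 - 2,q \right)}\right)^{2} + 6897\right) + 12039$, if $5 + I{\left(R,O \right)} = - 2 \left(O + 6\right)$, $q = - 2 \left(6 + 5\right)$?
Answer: $28152$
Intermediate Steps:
$q = -22$ ($q = \left(-2\right) 11 = -22$)
$I{\left(R,O \right)} = -17 - 2 O$ ($I{\left(R,O \right)} = -5 - 2 \left(O + 6\right) = -5 - 2 \left(6 + O\right) = -5 - \left(12 + 2 O\right) = -17 - 2 O$)
$\left(\left(69 + I{\left(-2 - 2,q \right)}\right)^{2} + 6897\right) + 12039 = \left(\left(69 - -27\right)^{2} + 6897\right) + 12039 = \left(\left(69 + \left(-17 + 44\right)\right)^{2} + 6897\right) + 12039 = \left(\left(69 + 27\right)^{2} + 6897\right) + 12039 = \left(96^{2} + 6897\right) + 12039 = \left(9216 + 6897\right) + 12039 = 16113 + 12039 = 28152$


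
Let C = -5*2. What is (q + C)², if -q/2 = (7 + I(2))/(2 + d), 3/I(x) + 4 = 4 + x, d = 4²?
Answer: 38809/324 ≈ 119.78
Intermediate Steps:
d = 16
I(x) = 3/x (I(x) = 3/(-4 + (4 + x)) = 3/x)
q = -17/18 (q = -2*(7 + 3/2)/(2 + 16) = -2*(7 + 3*(½))/18 = -2*(7 + 3/2)/18 = -17/18 ≈ -0.94444)
C = -10
(q + C)² = (-17/18 - 10)² = (-197/18)² = 38809/324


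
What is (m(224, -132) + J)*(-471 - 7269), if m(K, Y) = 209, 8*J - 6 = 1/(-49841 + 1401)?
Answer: -31456257453/19376 ≈ -1.6235e+6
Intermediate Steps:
J = 290639/387520 (J = ¾ + 1/(8*(-49841 + 1401)) = ¾ + (⅛)/(-48440) = ¾ + (⅛)*(-1/48440) = ¾ - 1/387520 = 290639/387520 ≈ 0.75000)
(m(224, -132) + J)*(-471 - 7269) = (209 + 290639/387520)*(-471 - 7269) = (81282319/387520)*(-7740) = -31456257453/19376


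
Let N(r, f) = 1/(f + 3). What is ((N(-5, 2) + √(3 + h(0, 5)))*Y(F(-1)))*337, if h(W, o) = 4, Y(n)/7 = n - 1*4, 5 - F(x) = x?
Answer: 4718/5 + 4718*√7 ≈ 13426.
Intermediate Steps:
F(x) = 5 - x
Y(n) = -28 + 7*n (Y(n) = 7*(n - 1*4) = 7*(n - 4) = 7*(-4 + n) = -28 + 7*n)
N(r, f) = 1/(3 + f)
((N(-5, 2) + √(3 + h(0, 5)))*Y(F(-1)))*337 = ((1/(3 + 2) + √(3 + 4))*(-28 + 7*(5 - 1*(-1))))*337 = ((1/5 + √7)*(-28 + 7*(5 + 1)))*337 = ((⅕ + √7)*(-28 + 7*6))*337 = ((⅕ + √7)*(-28 + 42))*337 = ((⅕ + √7)*14)*337 = (14/5 + 14*√7)*337 = 4718/5 + 4718*√7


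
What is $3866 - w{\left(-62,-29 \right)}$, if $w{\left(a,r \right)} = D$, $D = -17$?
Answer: $3883$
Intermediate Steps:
$w{\left(a,r \right)} = -17$
$3866 - w{\left(-62,-29 \right)} = 3866 - -17 = 3866 + 17 = 3883$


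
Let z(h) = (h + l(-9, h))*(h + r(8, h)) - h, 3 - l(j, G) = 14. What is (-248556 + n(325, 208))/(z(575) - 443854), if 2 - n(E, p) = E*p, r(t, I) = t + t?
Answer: 316154/111105 ≈ 2.8455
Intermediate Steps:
r(t, I) = 2*t
l(j, G) = -11 (l(j, G) = 3 - 1*14 = 3 - 14 = -11)
n(E, p) = 2 - E*p
z(h) = -h + (-11 + h)*(16 + h) (z(h) = (h - 11)*(h + 2*8) - h = (-11 + h)*(h + 16) - h = (-11 + h)*(16 + h) - h = -h + (-11 + h)*(16 + h))
(-248556 + n(325, 208))/(z(575) - 443854) = (-248556 + (2 - 1*325*208))/((-176 + 575² + 4*575) - 443854) = (-248556 + (2 - 67600))/((-176 + 330625 + 2300) - 443854) = (-248556 - 67598)/(332749 - 443854) = -316154/(-111105) = -316154*(-1/111105) = 316154/111105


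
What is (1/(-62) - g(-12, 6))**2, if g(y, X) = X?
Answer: 139129/3844 ≈ 36.194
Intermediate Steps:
(1/(-62) - g(-12, 6))**2 = (1/(-62) - 1*6)**2 = (-1/62 - 6)**2 = (-373/62)**2 = 139129/3844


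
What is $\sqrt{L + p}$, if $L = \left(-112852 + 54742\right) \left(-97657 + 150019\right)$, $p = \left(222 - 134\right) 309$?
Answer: $2 i \sqrt{760682157} \approx 55161.0 i$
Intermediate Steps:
$p = 27192$ ($p = 88 \cdot 309 = 27192$)
$L = -3042755820$ ($L = \left(-58110\right) 52362 = -3042755820$)
$\sqrt{L + p} = \sqrt{-3042755820 + 27192} = \sqrt{-3042728628} = 2 i \sqrt{760682157}$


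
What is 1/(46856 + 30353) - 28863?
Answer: -2228483366/77209 ≈ -28863.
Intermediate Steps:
1/(46856 + 30353) - 28863 = 1/77209 - 28863 = -2228483366/77209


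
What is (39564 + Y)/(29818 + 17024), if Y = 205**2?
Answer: 81589/46842 ≈ 1.7418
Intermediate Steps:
Y = 42025
(39564 + Y)/(29818 + 17024) = (39564 + 42025)/(29818 + 17024) = 81589/46842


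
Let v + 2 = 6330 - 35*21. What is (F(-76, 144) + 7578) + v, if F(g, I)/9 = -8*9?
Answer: 12523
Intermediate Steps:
F(g, I) = -648 (F(g, I) = 9*(-8*9) = 9*(-72) = -648)
v = 5593 (v = -2 + (6330 - 35*21) = -2 + (6330 - 735) = -2 + 5595 = 5593)
(F(-76, 144) + 7578) + v = (-648 + 7578) + 5593 = 6930 + 5593 = 12523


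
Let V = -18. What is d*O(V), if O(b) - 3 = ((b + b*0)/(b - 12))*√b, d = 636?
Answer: 1908 + 5724*I*√2/5 ≈ 1908.0 + 1619.0*I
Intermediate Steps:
O(b) = 3 + b^(3/2)/(-12 + b) (O(b) = 3 + ((b + b*0)/(b - 12))*√b = 3 + ((b + 0)/(-12 + b))*√b = 3 + (b/(-12 + b))*√b = 3 + b^(3/2)/(-12 + b))
d*O(V) = 636*((-36 + (-18)^(3/2) + 3*(-18))/(-12 - 18)) = 636*((-36 - 54*I*√2 - 54)/(-30)) = 636*(-(-90 - 54*I*√2)/30) = 636*(3 + 9*I*√2/5) = 1908 + 5724*I*√2/5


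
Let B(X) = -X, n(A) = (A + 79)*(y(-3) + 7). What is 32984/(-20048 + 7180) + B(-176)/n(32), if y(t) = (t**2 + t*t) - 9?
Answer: -879919/357087 ≈ -2.4642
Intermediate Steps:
y(t) = -9 + 2*t**2 (y(t) = (t**2 + t**2) - 9 = 2*t**2 - 9 = -9 + 2*t**2)
n(A) = 1264 + 16*A (n(A) = (A + 79)*((-9 + 2*(-3)**2) + 7) = (79 + A)*((-9 + 2*9) + 7) = (79 + A)*((-9 + 18) + 7) = (79 + A)*(9 + 7) = (79 + A)*16 = 1264 + 16*A)
32984/(-20048 + 7180) + B(-176)/n(32) = 32984/(-20048 + 7180) + (-1*(-176))/(1264 + 16*32) = 32984/(-12868) + 176/(1264 + 512) = 32984*(-1/12868) + 176/1776 = -8246/3217 + 176*(1/1776) = -8246/3217 + 11/111 = -879919/357087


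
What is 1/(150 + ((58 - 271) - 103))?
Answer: -1/166 ≈ -0.0060241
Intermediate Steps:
1/(150 + ((58 - 271) - 103)) = 1/(150 + (-213 - 103)) = 1/(150 - 316) = 1/(-166) = -1/166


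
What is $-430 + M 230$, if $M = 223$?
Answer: $50860$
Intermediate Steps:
$-430 + M 230 = -430 + 223 \cdot 230 = -430 + 51290 = 50860$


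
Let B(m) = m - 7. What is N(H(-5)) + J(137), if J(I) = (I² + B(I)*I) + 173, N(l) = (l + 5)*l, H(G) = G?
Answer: 36752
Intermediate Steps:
B(m) = -7 + m
N(l) = l*(5 + l) (N(l) = (5 + l)*l = l*(5 + l))
J(I) = 173 + I² + I*(-7 + I) (J(I) = (I² + (-7 + I)*I) + 173 = (I² + I*(-7 + I)) + 173 = 173 + I² + I*(-7 + I))
N(H(-5)) + J(137) = -5*(5 - 5) + (173 + 137² + 137*(-7 + 137)) = -5*0 + (173 + 18769 + 137*130) = 0 + (173 + 18769 + 17810) = 0 + 36752 = 36752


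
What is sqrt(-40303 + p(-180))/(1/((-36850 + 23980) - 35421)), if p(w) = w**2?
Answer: -48291*I*sqrt(7903) ≈ -4.293e+6*I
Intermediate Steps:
sqrt(-40303 + p(-180))/(1/((-36850 + 23980) - 35421)) = sqrt(-40303 + (-180)**2)/(1/((-36850 + 23980) - 35421)) = sqrt(-40303 + 32400)/(1/(-12870 - 35421)) = sqrt(-7903)/(1/(-48291)) = (I*sqrt(7903))/(-1/48291) = (I*sqrt(7903))*(-48291) = -48291*I*sqrt(7903)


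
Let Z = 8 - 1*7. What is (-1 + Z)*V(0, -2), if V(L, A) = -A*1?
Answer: 0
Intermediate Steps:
Z = 1 (Z = 8 - 7 = 1)
V(L, A) = -A
(-1 + Z)*V(0, -2) = (-1 + 1)*(-1*(-2)) = 0*2 = 0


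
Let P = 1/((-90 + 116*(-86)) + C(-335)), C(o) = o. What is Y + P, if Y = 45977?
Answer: 478206776/10401 ≈ 45977.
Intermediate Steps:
P = -1/10401 (P = 1/((-90 + 116*(-86)) - 335) = 1/((-90 - 9976) - 335) = 1/(-10066 - 335) = 1/(-10401) = -1/10401 ≈ -9.6145e-5)
Y + P = 45977 - 1/10401 = 478206776/10401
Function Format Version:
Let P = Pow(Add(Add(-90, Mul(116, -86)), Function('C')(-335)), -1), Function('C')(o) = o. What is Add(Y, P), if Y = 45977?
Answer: Rational(478206776, 10401) ≈ 45977.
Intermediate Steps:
P = Rational(-1, 10401) (P = Pow(Add(Add(-90, Mul(116, -86)), -335), -1) = Pow(Add(Add(-90, -9976), -335), -1) = Pow(Add(-10066, -335), -1) = Pow(-10401, -1) = Rational(-1, 10401) ≈ -9.6145e-5)
Add(Y, P) = Add(45977, Rational(-1, 10401)) = Rational(478206776, 10401)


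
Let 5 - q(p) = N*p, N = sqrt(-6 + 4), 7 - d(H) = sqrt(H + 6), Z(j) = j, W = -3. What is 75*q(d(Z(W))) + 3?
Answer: 378 + 75*I*sqrt(2)*(-7 + sqrt(3)) ≈ 378.0 - 558.75*I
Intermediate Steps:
d(H) = 7 - sqrt(6 + H) (d(H) = 7 - sqrt(H + 6) = 7 - sqrt(6 + H))
N = I*sqrt(2) (N = sqrt(-2) = I*sqrt(2) ≈ 1.4142*I)
q(p) = 5 - I*p*sqrt(2) (q(p) = 5 - I*sqrt(2)*p = 5 - I*p*sqrt(2))
75*q(d(Z(W))) + 3 = 75*(5 - I*(7 - sqrt(6 - 3))*sqrt(2)) + 3 = 75*(5 - I*(7 - sqrt(3))*sqrt(2)) + 3 = 75*(5 - I*sqrt(2)*(7 - sqrt(3))) + 3 = (375 - 75*I*sqrt(2)*(7 - sqrt(3))) + 3 = 378 - 75*I*sqrt(2)*(7 - sqrt(3))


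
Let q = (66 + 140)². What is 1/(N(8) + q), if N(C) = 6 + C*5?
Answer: 1/42482 ≈ 2.3539e-5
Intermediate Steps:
q = 42436 (q = 206² = 42436)
N(C) = 6 + 5*C
1/(N(8) + q) = 1/((6 + 5*8) + 42436) = 1/((6 + 40) + 42436) = 1/(46 + 42436) = 1/42482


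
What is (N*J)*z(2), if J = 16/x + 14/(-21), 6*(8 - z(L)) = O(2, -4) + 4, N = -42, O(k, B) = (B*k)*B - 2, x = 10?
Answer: -1372/15 ≈ -91.467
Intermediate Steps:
O(k, B) = -2 + k*B² (O(k, B) = k*B² - 2 = -2 + k*B²)
z(L) = 7/3 (z(L) = 8 - ((-2 + 2*(-4)²) + 4)/6 = 8 - ((-2 + 2*16) + 4)/6 = 8 - ((-2 + 32) + 4)/6 = 8 - (30 + 4)/6 = 8 - ⅙*34 = 8 - 17/3 = 7/3)
J = 14/15 (J = 16/10 + 14/(-21) = 16*(⅒) + 14*(-1/21) = 8/5 - ⅔ = 14/15 ≈ 0.93333)
(N*J)*z(2) = -42*14/15*(7/3) = -196/5*7/3 = -1372/15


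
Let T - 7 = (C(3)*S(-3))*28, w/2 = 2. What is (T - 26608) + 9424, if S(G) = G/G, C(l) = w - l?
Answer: -17149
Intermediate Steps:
w = 4 (w = 2*2 = 4)
C(l) = 4 - l
S(G) = 1
T = 35 (T = 7 + ((4 - 1*3)*1)*28 = 7 + ((4 - 3)*1)*28 = 7 + (1*1)*28 = 7 + 1*28 = 7 + 28 = 35)
(T - 26608) + 9424 = (35 - 26608) + 9424 = -26573 + 9424 = -17149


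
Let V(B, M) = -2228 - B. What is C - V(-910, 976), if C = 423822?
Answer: 425140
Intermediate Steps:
C - V(-910, 976) = 423822 - (-2228 - 1*(-910)) = 423822 - (-2228 + 910) = 423822 - 1*(-1318) = 423822 + 1318 = 425140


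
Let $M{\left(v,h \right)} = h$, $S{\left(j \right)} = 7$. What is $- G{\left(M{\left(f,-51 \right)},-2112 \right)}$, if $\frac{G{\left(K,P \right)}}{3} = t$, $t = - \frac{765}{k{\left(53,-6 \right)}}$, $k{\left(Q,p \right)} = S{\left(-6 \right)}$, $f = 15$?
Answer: $\frac{2295}{7} \approx 327.86$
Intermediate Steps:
$k{\left(Q,p \right)} = 7$
$t = - \frac{765}{7} \approx -109.29$
$G{\left(K,P \right)} = - \frac{2295}{7}$ ($G{\left(K,P \right)} = 3 \left(- \frac{765}{7}\right) = - \frac{2295}{7}$)
$- G{\left(M{\left(f,-51 \right)},-2112 \right)} = \left(-1\right) \left(- \frac{2295}{7}\right) = \frac{2295}{7}$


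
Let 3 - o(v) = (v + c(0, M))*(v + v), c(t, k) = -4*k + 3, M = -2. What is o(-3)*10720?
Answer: 546720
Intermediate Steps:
c(t, k) = 3 - 4*k
o(v) = 3 - 2*v*(11 + v) (o(v) = 3 - (v + (3 - 4*(-2)))*(v + v) = 3 - (v + (3 + 8))*2*v = 3 - (v + 11)*2*v = 3 - (11 + v)*2*v = 3 - 2*v*(11 + v))
o(-3)*10720 = (3 - 22*(-3) - 2*(-3)**2)*10720 = (3 + 66 - 2*9)*10720 = (3 + 66 - 18)*10720 = 51*10720 = 546720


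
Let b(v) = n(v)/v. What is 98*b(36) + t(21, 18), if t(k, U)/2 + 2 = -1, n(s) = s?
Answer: 92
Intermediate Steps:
t(k, U) = -6 (t(k, U) = -4 + 2*(-1) = -4 - 2 = -6)
b(v) = 1 (b(v) = v/v = 1)
98*b(36) + t(21, 18) = 98*1 - 6 = 98 - 6 = 92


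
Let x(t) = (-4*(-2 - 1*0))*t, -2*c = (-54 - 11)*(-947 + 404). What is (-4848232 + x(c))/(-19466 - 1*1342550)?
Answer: 1247353/340504 ≈ 3.6633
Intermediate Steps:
c = -35295/2 (c = -(-54 - 11)*(-947 + 404)/2 = -(-65)*(-543)/2 = -½*35295 = -35295/2 ≈ -17648.)
x(t) = 8*t (x(t) = (-4*(-2 + 0))*t = (-4*(-2))*t = 8*t)
(-4848232 + x(c))/(-19466 - 1*1342550) = (-4848232 + 8*(-35295/2))/(-19466 - 1*1342550) = (-4848232 - 141180)/(-19466 - 1342550) = -4989412/(-1362016) = -4989412*(-1/1362016) = 1247353/340504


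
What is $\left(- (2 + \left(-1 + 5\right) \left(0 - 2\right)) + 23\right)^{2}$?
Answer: $841$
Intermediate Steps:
$\left(- (2 + \left(-1 + 5\right) \left(0 - 2\right)) + 23\right)^{2} = \left(- (2 + 4 \left(-2\right)) + 23\right)^{2} = \left(- (2 - 8) + 23\right)^{2} = \left(\left(-1\right) \left(-6\right) + 23\right)^{2} = \left(6 + 23\right)^{2} = 29^{2} = 841$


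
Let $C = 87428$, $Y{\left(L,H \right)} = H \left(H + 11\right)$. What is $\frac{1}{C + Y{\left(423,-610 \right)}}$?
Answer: $\frac{1}{452818} \approx 2.2084 \cdot 10^{-6}$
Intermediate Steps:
$Y{\left(L,H \right)} = H \left(11 + H\right)$
$\frac{1}{C + Y{\left(423,-610 \right)}} = \frac{1}{87428 - 610 \left(11 - 610\right)} = \frac{1}{87428 - -365390} = \frac{1}{87428 + 365390} = \frac{1}{452818}$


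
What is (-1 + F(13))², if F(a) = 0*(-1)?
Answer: 1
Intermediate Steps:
F(a) = 0
(-1 + F(13))² = (-1 + 0)² = (-1)² = 1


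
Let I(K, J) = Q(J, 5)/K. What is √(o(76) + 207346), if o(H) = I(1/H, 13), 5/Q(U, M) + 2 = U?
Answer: √25093046/11 ≈ 455.39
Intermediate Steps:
Q(U, M) = 5/(-2 + U)
I(K, J) = 5/(K*(-2 + J)) (I(K, J) = (5/(-2 + J))/K = 5/(K*(-2 + J)))
o(H) = 5*H/11 (o(H) = 5/((1/H)*(-2 + 13)) = 5*H/11)
√(o(76) + 207346) = √((5/11)*76 + 207346) = √(380/11 + 207346) = √(2281186/11) = √25093046/11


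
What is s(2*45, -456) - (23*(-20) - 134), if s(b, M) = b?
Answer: 684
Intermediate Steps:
s(2*45, -456) - (23*(-20) - 134) = 2*45 - (23*(-20) - 134) = 90 - (-460 - 134) = 90 - 1*(-594) = 90 + 594 = 684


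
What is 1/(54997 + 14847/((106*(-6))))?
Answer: 212/11654415 ≈ 1.8191e-5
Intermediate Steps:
1/(54997 + 14847/((106*(-6)))) = 1/(54997 + 14847/(-636)) = 1/(54997 + 14847*(-1/636)) = 1/(54997 - 4949/212) = 1/(11654415/212) = 212/11654415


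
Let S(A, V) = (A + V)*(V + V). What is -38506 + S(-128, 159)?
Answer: -28648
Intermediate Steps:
S(A, V) = 2*V*(A + V) (S(A, V) = (A + V)*(2*V) = 2*V*(A + V))
-38506 + S(-128, 159) = -38506 + 2*159*(-128 + 159) = -38506 + 2*159*31 = -38506 + 9858 = -28648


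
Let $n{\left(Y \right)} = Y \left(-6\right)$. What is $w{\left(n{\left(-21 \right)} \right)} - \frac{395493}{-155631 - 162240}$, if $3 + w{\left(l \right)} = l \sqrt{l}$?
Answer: $- \frac{186040}{105957} + 378 \sqrt{14} \approx 1412.6$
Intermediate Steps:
$n{\left(Y \right)} = - 6 Y$
$w{\left(l \right)} = -3 + l^{\frac{3}{2}}$ ($w{\left(l \right)} = -3 + l \sqrt{l} = -3 + l^{\frac{3}{2}}$)
$w{\left(n{\left(-21 \right)} \right)} - \frac{395493}{-155631 - 162240} = \left(-3 + \left(\left(-6\right) \left(-21\right)\right)^{\frac{3}{2}}\right) - \frac{395493}{-155631 - 162240} = \left(-3 + 126^{\frac{3}{2}}\right) - \frac{395493}{-155631 - 162240} = \left(-3 + 378 \sqrt{14}\right) - \frac{395493}{-317871} = \left(-3 + 378 \sqrt{14}\right) - 395493 \left(- \frac{1}{317871}\right) = \left(-3 + 378 \sqrt{14}\right) - - \frac{131831}{105957} = \left(-3 + 378 \sqrt{14}\right) + \frac{131831}{105957} = - \frac{186040}{105957} + 378 \sqrt{14}$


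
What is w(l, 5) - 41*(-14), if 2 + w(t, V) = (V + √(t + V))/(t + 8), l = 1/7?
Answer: 32639/57 + 2*√7/19 ≈ 572.89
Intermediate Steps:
l = ⅐ ≈ 0.14286
w(t, V) = -2 + (V + √(V + t))/(8 + t) (w(t, V) = -2 + (V + √(t + V))/(t + 8) = -2 + (V + √(V + t))/(8 + t))
w(l, 5) - 41*(-14) = (-16 + 5 + √(5 + ⅐) - 2*⅐)/(8 + ⅐) - 41*(-14) = (-16 + 5 + √(36/7) - 2/7)/(57/7) + 574 = 7*(-16 + 5 + 6*√7/7 - 2/7)/57 + 574 = 7*(-79/7 + 6*√7/7)/57 + 574 = (-79/57 + 2*√7/19) + 574 = 32639/57 + 2*√7/19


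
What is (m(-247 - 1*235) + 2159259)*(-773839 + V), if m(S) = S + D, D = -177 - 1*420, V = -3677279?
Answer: -9606313845240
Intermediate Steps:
D = -597 (D = -177 - 420 = -597)
m(S) = -597 + S (m(S) = S - 597 = -597 + S)
(m(-247 - 1*235) + 2159259)*(-773839 + V) = ((-597 + (-247 - 1*235)) + 2159259)*(-773839 - 3677279) = ((-597 + (-247 - 235)) + 2159259)*(-4451118) = ((-597 - 482) + 2159259)*(-4451118) = (-1079 + 2159259)*(-4451118) = 2158180*(-4451118) = -9606313845240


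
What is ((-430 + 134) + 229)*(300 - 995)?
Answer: 46565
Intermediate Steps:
((-430 + 134) + 229)*(300 - 995) = (-296 + 229)*(-695) = -67*(-695) = 46565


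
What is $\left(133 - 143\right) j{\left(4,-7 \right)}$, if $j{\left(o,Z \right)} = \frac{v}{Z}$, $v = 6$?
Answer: $\frac{60}{7} \approx 8.5714$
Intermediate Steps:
$j{\left(o,Z \right)} = \frac{6}{Z}$
$\left(133 - 143\right) j{\left(4,-7 \right)} = \left(133 - 143\right) \frac{6}{-7} = - 10 \cdot 6 \left(- \frac{1}{7}\right) = \left(-10\right) \left(- \frac{6}{7}\right) = \frac{60}{7}$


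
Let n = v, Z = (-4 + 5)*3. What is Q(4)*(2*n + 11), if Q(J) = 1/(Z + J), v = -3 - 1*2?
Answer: ⅐ ≈ 0.14286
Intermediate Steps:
Z = 3 (Z = 1*3 = 3)
v = -5 (v = -3 - 2 = -5)
n = -5
Q(J) = 1/(3 + J)
Q(4)*(2*n + 11) = (2*(-5) + 11)/(3 + 4) = (-10 + 11)/7 = (⅐)*1 = ⅐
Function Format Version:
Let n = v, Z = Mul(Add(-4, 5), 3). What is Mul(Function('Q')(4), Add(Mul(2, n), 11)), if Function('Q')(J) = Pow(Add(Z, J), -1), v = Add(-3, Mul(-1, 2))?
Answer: Rational(1, 7) ≈ 0.14286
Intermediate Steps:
Z = 3 (Z = Mul(1, 3) = 3)
v = -5 (v = Add(-3, -2) = -5)
n = -5
Function('Q')(J) = Pow(Add(3, J), -1)
Mul(Function('Q')(4), Add(Mul(2, n), 11)) = Mul(Pow(Add(3, 4), -1), Add(Mul(2, -5), 11)) = Mul(Pow(7, -1), Add(-10, 11)) = Mul(Rational(1, 7), 1) = Rational(1, 7)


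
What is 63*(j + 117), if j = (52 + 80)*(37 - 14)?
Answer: 198639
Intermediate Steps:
j = 3036 (j = 132*23 = 3036)
63*(j + 117) = 63*(3036 + 117) = 63*3153 = 198639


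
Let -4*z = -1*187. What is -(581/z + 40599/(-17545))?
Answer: -3016597/298265 ≈ -10.114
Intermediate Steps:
z = 187/4 (z = -(-1)*187/4 = -¼*(-187) = 187/4 ≈ 46.750)
-(581/z + 40599/(-17545)) = -(581/(187/4) + 40599/(-17545)) = -(581*(4/187) + 40599*(-1/17545)) = -(2324/187 - 40599/17545) = -1*3016597/298265 = -3016597/298265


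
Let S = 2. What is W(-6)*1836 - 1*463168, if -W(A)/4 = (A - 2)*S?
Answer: -345664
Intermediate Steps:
W(A) = 16 - 8*A (W(A) = -4*(A - 2)*2 = -4*(-2 + A)*2 = -4*(-4 + 2*A) = 16 - 8*A)
W(-6)*1836 - 1*463168 = (16 - 8*(-6))*1836 - 1*463168 = (16 + 48)*1836 - 463168 = 64*1836 - 463168 = 117504 - 463168 = -345664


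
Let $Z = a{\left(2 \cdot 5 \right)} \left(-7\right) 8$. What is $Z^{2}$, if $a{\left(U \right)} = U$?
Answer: $313600$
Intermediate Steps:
$Z = -560$ ($Z = 2 \cdot 5 \left(-7\right) 8 = 10 \left(-7\right) 8 = \left(-70\right) 8 = -560$)
$Z^{2} = \left(-560\right)^{2} = 313600$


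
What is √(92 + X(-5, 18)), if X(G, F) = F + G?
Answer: √105 ≈ 10.247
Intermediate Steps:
√(92 + X(-5, 18)) = √(92 + (18 - 5)) = √(92 + 13) = √105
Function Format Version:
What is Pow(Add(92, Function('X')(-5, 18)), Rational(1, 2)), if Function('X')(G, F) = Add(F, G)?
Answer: Pow(105, Rational(1, 2)) ≈ 10.247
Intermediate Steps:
Pow(Add(92, Function('X')(-5, 18)), Rational(1, 2)) = Pow(Add(92, Add(18, -5)), Rational(1, 2)) = Pow(Add(92, 13), Rational(1, 2)) = Pow(105, Rational(1, 2))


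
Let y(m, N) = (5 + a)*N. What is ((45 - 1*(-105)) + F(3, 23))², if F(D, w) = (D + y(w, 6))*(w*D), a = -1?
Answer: 4052169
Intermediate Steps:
y(m, N) = 4*N (y(m, N) = (5 - 1)*N = 4*N)
F(D, w) = D*w*(24 + D) (F(D, w) = (D + 4*6)*(w*D) = (D + 24)*(D*w) = (24 + D)*(D*w) = D*w*(24 + D))
((45 - 1*(-105)) + F(3, 23))² = ((45 - 1*(-105)) + 3*23*(24 + 3))² = ((45 + 105) + 3*23*27)² = (150 + 1863)² = 2013² = 4052169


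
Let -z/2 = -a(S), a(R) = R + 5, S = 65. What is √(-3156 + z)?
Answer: 2*I*√754 ≈ 54.918*I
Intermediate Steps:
a(R) = 5 + R
z = 140 (z = -(-2)*(5 + 65) = -(-2)*70 = -2*(-70) = 140)
√(-3156 + z) = √(-3156 + 140) = √(-3016) = 2*I*√754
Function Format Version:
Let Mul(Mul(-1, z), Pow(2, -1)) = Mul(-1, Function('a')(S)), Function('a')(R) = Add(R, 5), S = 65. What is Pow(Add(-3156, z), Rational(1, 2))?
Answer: Mul(2, I, Pow(754, Rational(1, 2))) ≈ Mul(54.918, I)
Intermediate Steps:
Function('a')(R) = Add(5, R)
z = 140 (z = Mul(-2, Mul(-1, Add(5, 65))) = Mul(-2, Mul(-1, 70)) = Mul(-2, -70) = 140)
Pow(Add(-3156, z), Rational(1, 2)) = Pow(Add(-3156, 140), Rational(1, 2)) = Pow(-3016, Rational(1, 2)) = Mul(2, I, Pow(754, Rational(1, 2)))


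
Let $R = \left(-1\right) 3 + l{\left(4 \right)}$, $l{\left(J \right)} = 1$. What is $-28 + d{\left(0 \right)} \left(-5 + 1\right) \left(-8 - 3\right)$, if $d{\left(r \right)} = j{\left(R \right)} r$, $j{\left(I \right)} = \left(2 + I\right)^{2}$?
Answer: $-28$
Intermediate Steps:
$R = -2$ ($R = \left(-1\right) 3 + 1 = -3 + 1 = -2$)
$d{\left(r \right)} = 0$ ($d{\left(r \right)} = \left(2 - 2\right)^{2} r = 0^{2} r = 0 r = 0$)
$-28 + d{\left(0 \right)} \left(-5 + 1\right) \left(-8 - 3\right) = -28 + 0 \left(-5 + 1\right) \left(-8 - 3\right) = -28 + 0 \left(\left(-4\right) \left(-11\right)\right) = -28 + 0 \cdot 44 = -28 + 0 = -28$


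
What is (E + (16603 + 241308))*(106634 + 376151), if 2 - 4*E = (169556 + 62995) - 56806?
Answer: 413216164285/4 ≈ 1.0330e+11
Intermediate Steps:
E = -175743/4 (E = 1/2 - ((169556 + 62995) - 56806)/4 = 1/2 - (232551 - 56806)/4 = 1/2 - 1/4*175745 = 1/2 - 175745/4 = -175743/4 ≈ -43936.)
(E + (16603 + 241308))*(106634 + 376151) = (-175743/4 + (16603 + 241308))*(106634 + 376151) = (-175743/4 + 257911)*482785 = (855901/4)*482785 = 413216164285/4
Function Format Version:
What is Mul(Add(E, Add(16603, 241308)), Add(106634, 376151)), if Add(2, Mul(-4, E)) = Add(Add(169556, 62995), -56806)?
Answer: Rational(413216164285, 4) ≈ 1.0330e+11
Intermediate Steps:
E = Rational(-175743, 4) (E = Add(Rational(1, 2), Mul(Rational(-1, 4), Add(Add(169556, 62995), -56806))) = Add(Rational(1, 2), Mul(Rational(-1, 4), Add(232551, -56806))) = Add(Rational(1, 2), Mul(Rational(-1, 4), 175745)) = Add(Rational(1, 2), Rational(-175745, 4)) = Rational(-175743, 4) ≈ -43936.)
Mul(Add(E, Add(16603, 241308)), Add(106634, 376151)) = Mul(Add(Rational(-175743, 4), Add(16603, 241308)), Add(106634, 376151)) = Mul(Add(Rational(-175743, 4), 257911), 482785) = Mul(Rational(855901, 4), 482785) = Rational(413216164285, 4)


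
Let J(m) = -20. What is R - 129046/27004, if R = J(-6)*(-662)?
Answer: 178701957/13502 ≈ 13235.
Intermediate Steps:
R = 13240 (R = -20*(-662) = 13240)
R - 129046/27004 = 13240 - 129046/27004 = 13240 - 1*64523/13502 = 13240 - 64523/13502 = 178701957/13502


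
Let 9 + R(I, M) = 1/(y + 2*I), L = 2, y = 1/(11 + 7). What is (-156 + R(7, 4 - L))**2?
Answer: 1741142529/64009 ≈ 27202.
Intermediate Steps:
y = 1/18 ≈ 0.055556
R(I, M) = -9 + 1/(1/18 + 2*I)
(-156 + R(7, 4 - L))**2 = (-156 + 9*(1 - 36*7)/(1 + 36*7))**2 = (-156 + 9*(1 - 252)/(1 + 252))**2 = (-156 + 9*(-251)/253)**2 = (-156 + 9*(1/253)*(-251))**2 = (-156 - 2259/253)**2 = (-41727/253)**2 = 1741142529/64009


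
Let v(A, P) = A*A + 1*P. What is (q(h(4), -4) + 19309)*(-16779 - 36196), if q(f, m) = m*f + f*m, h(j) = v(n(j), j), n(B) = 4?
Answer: -1014418275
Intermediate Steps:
v(A, P) = P + A² (v(A, P) = A² + P = P + A²)
h(j) = 16 + j (h(j) = j + 4² = j + 16 = 16 + j)
q(f, m) = 2*f*m (q(f, m) = f*m + f*m = 2*f*m)
(q(h(4), -4) + 19309)*(-16779 - 36196) = (2*(16 + 4)*(-4) + 19309)*(-16779 - 36196) = (2*20*(-4) + 19309)*(-52975) = (-160 + 19309)*(-52975) = 19149*(-52975) = -1014418275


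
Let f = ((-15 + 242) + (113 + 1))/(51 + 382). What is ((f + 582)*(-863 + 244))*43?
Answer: -6716720099/433 ≈ -1.5512e+7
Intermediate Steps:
f = 341/433 (f = (227 + 114)/433 = 341*(1/433) = 341/433 ≈ 0.78753)
((f + 582)*(-863 + 244))*43 = ((341/433 + 582)*(-863 + 244))*43 = ((252347/433)*(-619))*43 = -156202793/433*43 = -6716720099/433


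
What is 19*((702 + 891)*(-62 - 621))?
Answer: -20672361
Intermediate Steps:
19*((702 + 891)*(-62 - 621)) = 19*(1593*(-683)) = 19*(-1088019) = -20672361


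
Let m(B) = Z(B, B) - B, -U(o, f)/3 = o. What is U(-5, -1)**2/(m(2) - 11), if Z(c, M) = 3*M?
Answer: -225/7 ≈ -32.143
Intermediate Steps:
U(o, f) = -3*o
m(B) = 2*B (m(B) = 3*B - B = 2*B)
U(-5, -1)**2/(m(2) - 11) = (-3*(-5))**2/(2*2 - 11) = 15**2/(4 - 11) = 225/(-7) = -1/7*225 = -225/7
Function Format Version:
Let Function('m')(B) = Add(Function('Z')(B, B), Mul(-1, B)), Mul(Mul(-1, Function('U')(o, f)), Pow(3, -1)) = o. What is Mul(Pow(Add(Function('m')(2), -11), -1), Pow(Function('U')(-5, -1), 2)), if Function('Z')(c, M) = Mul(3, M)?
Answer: Rational(-225, 7) ≈ -32.143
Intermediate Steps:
Function('U')(o, f) = Mul(-3, o)
Function('m')(B) = Mul(2, B) (Function('m')(B) = Add(Mul(3, B), Mul(-1, B)) = Mul(2, B))
Mul(Pow(Add(Function('m')(2), -11), -1), Pow(Function('U')(-5, -1), 2)) = Mul(Pow(Add(Mul(2, 2), -11), -1), Pow(Mul(-3, -5), 2)) = Mul(Pow(Add(4, -11), -1), Pow(15, 2)) = Mul(Pow(-7, -1), 225) = Mul(Rational(-1, 7), 225) = Rational(-225, 7)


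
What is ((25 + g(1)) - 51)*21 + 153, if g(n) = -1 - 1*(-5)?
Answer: -309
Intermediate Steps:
g(n) = 4 (g(n) = -1 + 5 = 4)
((25 + g(1)) - 51)*21 + 153 = ((25 + 4) - 51)*21 + 153 = (29 - 51)*21 + 153 = -22*21 + 153 = -462 + 153 = -309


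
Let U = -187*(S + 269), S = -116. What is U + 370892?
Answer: 342281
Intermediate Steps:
U = -28611 (U = -187*(-116 + 269) = -187*153 = -28611)
U + 370892 = -28611 + 370892 = 342281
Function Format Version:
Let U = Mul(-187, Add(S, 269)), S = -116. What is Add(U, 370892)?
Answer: 342281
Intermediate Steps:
U = -28611 (U = Mul(-187, Add(-116, 269)) = Mul(-187, 153) = -28611)
Add(U, 370892) = Add(-28611, 370892) = 342281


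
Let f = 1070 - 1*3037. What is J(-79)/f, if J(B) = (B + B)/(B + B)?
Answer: -1/1967 ≈ -0.00050839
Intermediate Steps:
f = -1967 (f = 1070 - 3037 = -1967)
J(B) = 1 (J(B) = (2*B)/((2*B)) = (2*B)*(1/(2*B)) = 1)
J(-79)/f = 1/(-1967) = 1*(-1/1967) = -1/1967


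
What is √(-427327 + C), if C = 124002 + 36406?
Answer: I*√266919 ≈ 516.64*I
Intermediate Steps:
C = 160408
√(-427327 + C) = √(-427327 + 160408) = √(-266919) = I*√266919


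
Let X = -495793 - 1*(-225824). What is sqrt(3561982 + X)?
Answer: sqrt(3292013) ≈ 1814.4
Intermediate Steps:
X = -269969 (X = -495793 + 225824 = -269969)
sqrt(3561982 + X) = sqrt(3561982 - 269969) = sqrt(3292013)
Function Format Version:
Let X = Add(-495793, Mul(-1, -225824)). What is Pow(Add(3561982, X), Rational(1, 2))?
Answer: Pow(3292013, Rational(1, 2)) ≈ 1814.4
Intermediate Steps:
X = -269969 (X = Add(-495793, 225824) = -269969)
Pow(Add(3561982, X), Rational(1, 2)) = Pow(Add(3561982, -269969), Rational(1, 2)) = Pow(3292013, Rational(1, 2))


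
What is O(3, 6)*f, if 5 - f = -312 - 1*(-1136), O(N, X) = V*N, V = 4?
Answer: -9828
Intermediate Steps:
O(N, X) = 4*N
f = -819 (f = 5 - (-312 - 1*(-1136)) = 5 - (-312 + 1136) = 5 - 1*824 = 5 - 824 = -819)
O(3, 6)*f = (4*3)*(-819) = 12*(-819) = -9828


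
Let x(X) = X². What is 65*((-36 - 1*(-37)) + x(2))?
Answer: 325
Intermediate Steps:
65*((-36 - 1*(-37)) + x(2)) = 65*((-36 - 1*(-37)) + 2²) = 65*((-36 + 37) + 4) = 65*(1 + 4) = 65*5 = 325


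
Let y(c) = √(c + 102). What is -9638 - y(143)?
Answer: -9638 - 7*√5 ≈ -9653.7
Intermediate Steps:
y(c) = √(102 + c)
-9638 - y(143) = -9638 - √(102 + 143) = -9638 - √245 = -9638 - 7*√5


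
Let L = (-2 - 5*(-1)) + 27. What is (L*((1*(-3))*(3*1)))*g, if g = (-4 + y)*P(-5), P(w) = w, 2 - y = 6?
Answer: -10800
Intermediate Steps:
y = -4 (y = 2 - 1*6 = 2 - 6 = -4)
L = 30 (L = (-2 + 5) + 27 = 3 + 27 = 30)
g = 40 (g = (-4 - 4)*(-5) = -8*(-5) = 40)
(L*((1*(-3))*(3*1)))*g = (30*((1*(-3))*(3*1)))*40 = (30*(-3*3))*40 = (30*(-9))*40 = -270*40 = -10800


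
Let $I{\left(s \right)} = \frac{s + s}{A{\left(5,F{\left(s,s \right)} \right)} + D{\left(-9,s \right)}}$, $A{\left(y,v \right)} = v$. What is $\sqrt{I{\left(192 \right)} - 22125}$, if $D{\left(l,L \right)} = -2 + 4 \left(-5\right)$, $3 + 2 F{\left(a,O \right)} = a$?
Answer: $\frac{9 i \sqrt{5741565}}{145} \approx 148.73 i$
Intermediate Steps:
$F{\left(a,O \right)} = - \frac{3}{2} + \frac{a}{2}$
$D{\left(l,L \right)} = -22$ ($D{\left(l,L \right)} = -2 - 20 = -22$)
$I{\left(s \right)} = \frac{2 s}{- \frac{47}{2} + \frac{s}{2}}$ ($I{\left(s \right)} = \frac{s + s}{\left(- \frac{3}{2} + \frac{s}{2}\right) - 22} = \frac{2 s}{- \frac{47}{2} + \frac{s}{2}}$)
$\sqrt{I{\left(192 \right)} - 22125} = \sqrt{4 \cdot 192 \frac{1}{-47 + 192} - 22125} = \sqrt{4 \cdot 192 \cdot \frac{1}{145} - 22125} = \sqrt{\frac{768}{145} - 22125} = \sqrt{- \frac{3207357}{145}} = \frac{9 i \sqrt{5741565}}{145}$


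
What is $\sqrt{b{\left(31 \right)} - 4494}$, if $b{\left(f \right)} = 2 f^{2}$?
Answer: $2 i \sqrt{643} \approx 50.715 i$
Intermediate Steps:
$\sqrt{b{\left(31 \right)} - 4494} = \sqrt{2 \cdot 31^{2} - 4494} = \sqrt{2 \cdot 961 - 4494} = \sqrt{1922 - 4494} = \sqrt{-2572} = 2 i \sqrt{643}$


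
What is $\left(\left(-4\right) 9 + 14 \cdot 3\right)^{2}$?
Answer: $36$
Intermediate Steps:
$\left(\left(-4\right) 9 + 14 \cdot 3\right)^{2} = \left(-36 + 42\right)^{2} = 6^{2} = 36$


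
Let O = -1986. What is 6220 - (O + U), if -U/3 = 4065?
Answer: 20401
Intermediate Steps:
U = -12195 (U = -3*4065 = -12195)
6220 - (O + U) = 6220 - (-1986 - 12195) = 6220 - 1*(-14181) = 6220 + 14181 = 20401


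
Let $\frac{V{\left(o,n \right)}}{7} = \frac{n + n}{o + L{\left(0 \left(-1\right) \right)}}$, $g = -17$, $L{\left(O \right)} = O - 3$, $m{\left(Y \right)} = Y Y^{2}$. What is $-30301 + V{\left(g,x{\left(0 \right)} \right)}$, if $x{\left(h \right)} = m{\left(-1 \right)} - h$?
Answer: $- \frac{303003}{10} \approx -30300.0$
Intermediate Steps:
$m{\left(Y \right)} = Y^{3}$
$L{\left(O \right)} = -3 + O$ ($L{\left(O \right)} = O - 3 = -3 + O$)
$x{\left(h \right)} = -1 - h$ ($x{\left(h \right)} = \left(-1\right)^{3} - h = -1 - h$)
$V{\left(o,n \right)} = \frac{14 n}{-3 + o}$ ($V{\left(o,n \right)} = 7 \frac{n + n}{o + \left(-3 + 0 \left(-1\right)\right)} = 7 \frac{2 n}{o + \left(-3 + 0\right)} = 7 \frac{2 n}{o - 3} = 7 \frac{2 n}{-3 + o} = \frac{14 n}{-3 + o}$)
$-30301 + V{\left(g,x{\left(0 \right)} \right)} = -30301 + \frac{14 \left(-1 - 0\right)}{-3 - 17} = -30301 + \frac{14 \left(-1 + 0\right)}{-20} = -30301 + 14 \left(-1\right) \left(- \frac{1}{20}\right) = -30301 + \frac{7}{10} = - \frac{303003}{10}$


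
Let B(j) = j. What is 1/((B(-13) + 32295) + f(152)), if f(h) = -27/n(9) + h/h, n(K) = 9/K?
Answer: 1/32256 ≈ 3.1002e-5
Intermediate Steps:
f(h) = -26 (f(h) = -27/1 + h/h = -27/1 + 1 = -27*1 + 1 = -27 + 1 = -26)
1/((B(-13) + 32295) + f(152)) = 1/((-13 + 32295) - 26) = 1/(32282 - 26) = 1/32256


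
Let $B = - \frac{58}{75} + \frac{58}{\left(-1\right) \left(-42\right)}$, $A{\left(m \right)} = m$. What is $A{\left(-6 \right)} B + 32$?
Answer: $\frac{4962}{175} \approx 28.354$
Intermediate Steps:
$B = \frac{319}{525}$ ($B = \left(-58\right) \frac{1}{75} + \frac{58}{42} = - \frac{58}{75} + 58 \cdot \frac{1}{42} = - \frac{58}{75} + \frac{29}{21} = \frac{319}{525} \approx 0.60762$)
$A{\left(-6 \right)} B + 32 = \left(-6\right) \frac{319}{525} + 32 = - \frac{638}{175} + 32 = \frac{4962}{175}$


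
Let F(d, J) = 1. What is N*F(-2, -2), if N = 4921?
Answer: 4921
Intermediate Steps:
N*F(-2, -2) = 4921*1 = 4921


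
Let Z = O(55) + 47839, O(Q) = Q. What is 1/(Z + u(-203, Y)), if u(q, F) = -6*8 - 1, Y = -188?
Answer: 1/47845 ≈ 2.0901e-5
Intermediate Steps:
u(q, F) = -49 (u(q, F) = -48 - 1 = -49)
Z = 47894 (Z = 55 + 47839 = 47894)
1/(Z + u(-203, Y)) = 1/(47894 - 49) = 1/47845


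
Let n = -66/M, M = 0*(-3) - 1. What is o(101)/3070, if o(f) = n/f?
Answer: 33/155035 ≈ 0.00021286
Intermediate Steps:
M = -1 (M = 0 - 1 = -1)
n = 66 (n = -66/(-1) = -66*(-1) = 66)
o(f) = 66/f
o(101)/3070 = (66/101)/3070 = (66*(1/101))*(1/3070) = (66/101)*(1/3070) = 33/155035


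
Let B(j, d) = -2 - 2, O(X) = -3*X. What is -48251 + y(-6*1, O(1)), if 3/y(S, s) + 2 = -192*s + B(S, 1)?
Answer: -9167689/190 ≈ -48251.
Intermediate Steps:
B(j, d) = -4
y(S, s) = 3/(-6 - 192*s) (y(S, s) = 3/(-2 + (-192*s - 4)) = 3/(-2 + (-4 - 192*s)) = 3/(-6 - 192*s))
-48251 + y(-6*1, O(1)) = -48251 - 1/(2 + 64*(-3*1)) = -48251 - 1/(2 + 64*(-3)) = -48251 - 1/(2 - 192) = -48251 - 1/(-190) = -48251 - 1*(-1/190) = -48251 + 1/190 = -9167689/190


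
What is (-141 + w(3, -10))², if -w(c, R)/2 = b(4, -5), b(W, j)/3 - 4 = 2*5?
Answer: 50625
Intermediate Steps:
b(W, j) = 42 (b(W, j) = 12 + 3*(2*5) = 12 + 3*10 = 12 + 30 = 42)
w(c, R) = -84 (w(c, R) = -2*42 = -84)
(-141 + w(3, -10))² = (-141 - 84)² = (-225)² = 50625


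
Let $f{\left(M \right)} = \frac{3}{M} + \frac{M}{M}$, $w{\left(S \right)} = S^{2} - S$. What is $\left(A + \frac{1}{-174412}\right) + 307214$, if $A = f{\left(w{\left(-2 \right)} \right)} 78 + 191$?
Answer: $\frac{53635527063}{174412} \approx 3.0752 \cdot 10^{5}$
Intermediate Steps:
$f{\left(M \right)} = 1 + \frac{3}{M}$ ($f{\left(M \right)} = \frac{3}{M} + 1 = 1 + \frac{3}{M}$)
$A = 308$ ($A = \frac{3 - 2 \left(-1 - 2\right)}{\left(-2\right) \left(-1 - 2\right)} 78 + 191 = \frac{3 - -6}{\left(-2\right) \left(-3\right)} 78 + 191 = \frac{3 + 6}{6} \cdot 78 + 191 = \frac{1}{6} \cdot 9 \cdot 78 + 191 = \frac{3}{2} \cdot 78 + 191 = 117 + 191 = 308$)
$\left(A + \frac{1}{-174412}\right) + 307214 = \left(308 + \frac{1}{-174412}\right) + 307214 = \left(308 - \frac{1}{174412}\right) + 307214 = \frac{53718895}{174412} + 307214 = \frac{53635527063}{174412}$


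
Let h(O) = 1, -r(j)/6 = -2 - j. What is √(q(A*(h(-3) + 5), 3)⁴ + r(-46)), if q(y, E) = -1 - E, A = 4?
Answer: 2*I*√2 ≈ 2.8284*I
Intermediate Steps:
r(j) = 12 + 6*j (r(j) = -6*(-2 - j) = 12 + 6*j)
√(q(A*(h(-3) + 5), 3)⁴ + r(-46)) = √((-1 - 1*3)⁴ + (12 + 6*(-46))) = √((-1 - 3)⁴ + (12 - 276)) = √((-4)⁴ - 264) = √(256 - 264) = √(-8) = 2*I*√2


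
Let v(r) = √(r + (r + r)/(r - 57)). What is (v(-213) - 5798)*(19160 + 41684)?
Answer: -352773512 + 60844*I*√47570/15 ≈ -3.5277e+8 + 8.8469e+5*I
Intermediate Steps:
v(r) = √(r + 2*r/(-57 + r)) (v(r) = √(r + (2*r)/(-57 + r)) = √(r + 2*r/(-57 + r)))
(v(-213) - 5798)*(19160 + 41684) = (√(-213*(-55 - 213)/(-57 - 213)) - 5798)*(19160 + 41684) = (√(-213*(-268)/(-270)) - 5798)*60844 = (√(-213*(-1/270)*(-268)) - 5798)*60844 = (√(-9514/45) - 5798)*60844 = (I*√47570/15 - 5798)*60844 = (-5798 + I*√47570/15)*60844 = -352773512 + 60844*I*√47570/15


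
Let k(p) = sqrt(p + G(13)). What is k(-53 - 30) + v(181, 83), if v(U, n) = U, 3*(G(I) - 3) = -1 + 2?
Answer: 181 + I*sqrt(717)/3 ≈ 181.0 + 8.9256*I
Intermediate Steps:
G(I) = 10/3 (G(I) = 3 + (-1 + 2)/3 = 3 + (1/3)*1 = 3 + 1/3 = 10/3)
k(p) = sqrt(10/3 + p) (k(p) = sqrt(p + 10/3) = sqrt(10/3 + p))
k(-53 - 30) + v(181, 83) = sqrt(30 + 9*(-53 - 30))/3 + 181 = sqrt(30 + 9*(-83))/3 + 181 = sqrt(30 - 747)/3 + 181 = sqrt(-717)/3 + 181 = (I*sqrt(717))/3 + 181 = I*sqrt(717)/3 + 181 = 181 + I*sqrt(717)/3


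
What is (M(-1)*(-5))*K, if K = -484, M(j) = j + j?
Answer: -4840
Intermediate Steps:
M(j) = 2*j
(M(-1)*(-5))*K = ((2*(-1))*(-5))*(-484) = -2*(-5)*(-484) = 10*(-484) = -4840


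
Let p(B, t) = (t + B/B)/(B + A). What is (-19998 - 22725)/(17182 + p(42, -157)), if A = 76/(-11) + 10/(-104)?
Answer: -855186291/343842862 ≈ -2.4871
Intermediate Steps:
A = -4007/572 (A = 76*(-1/11) + 10*(-1/104) = -76/11 - 5/52 = -4007/572 ≈ -7.0052)
p(B, t) = (1 + t)/(-4007/572 + B) (p(B, t) = (t + B/B)/(B - 4007/572) = (t + 1)/(-4007/572 + B) = (1 + t)/(-4007/572 + B))
(-19998 - 22725)/(17182 + p(42, -157)) = (-19998 - 22725)/(17182 + 572*(1 - 157)/(-4007 + 572*42)) = -42723/(17182 + 572*(-156)/(-4007 + 24024)) = -42723/(17182 + 572*(-156)/20017) = -42723/(17182 + 572*(1/20017)*(-156)) = -42723/(17182 - 89232/20017) = -42723/343842862/20017 = -42723*20017/343842862 = -855186291/343842862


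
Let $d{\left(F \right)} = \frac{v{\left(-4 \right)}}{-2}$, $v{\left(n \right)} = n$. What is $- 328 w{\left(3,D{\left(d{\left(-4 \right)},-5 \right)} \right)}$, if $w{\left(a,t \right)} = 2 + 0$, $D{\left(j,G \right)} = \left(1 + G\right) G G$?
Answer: $-656$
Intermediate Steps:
$d{\left(F \right)} = 2$ ($d{\left(F \right)} = - \frac{4}{-2} = \left(-4\right) \left(- \frac{1}{2}\right) = 2$)
$D{\left(j,G \right)} = G^{2} \left(1 + G\right)$ ($D{\left(j,G \right)} = G \left(1 + G\right) G = G^{2} \left(1 + G\right)$)
$w{\left(a,t \right)} = 2$
$- 328 w{\left(3,D{\left(d{\left(-4 \right)},-5 \right)} \right)} = \left(-328\right) 2 = -656$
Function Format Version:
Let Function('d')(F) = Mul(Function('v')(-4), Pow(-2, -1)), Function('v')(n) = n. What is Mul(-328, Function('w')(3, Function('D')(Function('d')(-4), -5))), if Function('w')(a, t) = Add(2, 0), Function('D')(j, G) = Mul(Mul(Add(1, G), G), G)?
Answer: -656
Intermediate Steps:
Function('d')(F) = 2 (Function('d')(F) = Mul(-4, Pow(-2, -1)) = Mul(-4, Rational(-1, 2)) = 2)
Function('D')(j, G) = Mul(Pow(G, 2), Add(1, G)) (Function('D')(j, G) = Mul(Mul(G, Add(1, G)), G) = Mul(Pow(G, 2), Add(1, G)))
Function('w')(a, t) = 2
Mul(-328, Function('w')(3, Function('D')(Function('d')(-4), -5))) = Mul(-328, 2) = -656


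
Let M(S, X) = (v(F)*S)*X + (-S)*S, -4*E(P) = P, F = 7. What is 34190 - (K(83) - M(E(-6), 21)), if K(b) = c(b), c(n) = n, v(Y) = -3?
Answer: 136041/4 ≈ 34010.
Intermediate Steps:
E(P) = -P/4
K(b) = b
M(S, X) = -S² - 3*S*X (M(S, X) = (-3*S)*X + (-S)*S = -3*S*X - S² = -S² - 3*S*X)
34190 - (K(83) - M(E(-6), 21)) = 34190 - (83 - (-1)*(-¼*(-6))*(-¼*(-6) + 3*21)) = 34190 - (83 - (-1)*3*(3/2 + 63)/2) = 34190 - (83 - (-1)*3*129/(2*2)) = 34190 - (83 - 1*(-387/4)) = 34190 - (83 + 387/4) = 34190 - 1*719/4 = 34190 - 719/4 = 136041/4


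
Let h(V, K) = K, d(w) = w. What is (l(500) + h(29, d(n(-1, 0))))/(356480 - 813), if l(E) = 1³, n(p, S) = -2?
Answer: -1/355667 ≈ -2.8116e-6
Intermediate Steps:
l(E) = 1
(l(500) + h(29, d(n(-1, 0))))/(356480 - 813) = (1 - 2)/(356480 - 813) = -1/355667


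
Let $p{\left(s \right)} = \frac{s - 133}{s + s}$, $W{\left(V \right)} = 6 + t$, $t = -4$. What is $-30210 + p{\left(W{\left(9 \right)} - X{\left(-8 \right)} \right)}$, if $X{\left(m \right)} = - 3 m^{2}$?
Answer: $- \frac{11721419}{388} \approx -30210.0$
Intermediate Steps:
$W{\left(V \right)} = 2$ ($W{\left(V \right)} = 6 - 4 = 2$)
$p{\left(s \right)} = \frac{-133 + s}{2 s}$
$-30210 + p{\left(W{\left(9 \right)} - X{\left(-8 \right)} \right)} = -30210 + \frac{-133 - \left(-2 - 3 \left(-8\right)^{2}\right)}{2 \left(2 - - 3 \left(-8\right)^{2}\right)} = -30210 + \frac{-133 - \left(-2 - 192\right)}{2 \left(2 - \left(-3\right) 64\right)} = -30210 + \frac{-133 + \left(2 - -192\right)}{2 \left(2 - -192\right)} = -30210 + \frac{-133 + \left(2 + 192\right)}{2 \left(2 + 192\right)} = -30210 + \frac{-133 + 194}{2 \cdot 194} = -30210 + \frac{1}{2} \cdot \frac{1}{194} \cdot 61 = -30210 + \frac{61}{388} = - \frac{11721419}{388}$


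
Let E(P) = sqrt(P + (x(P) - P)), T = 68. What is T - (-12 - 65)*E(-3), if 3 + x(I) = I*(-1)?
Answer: 68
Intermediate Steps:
x(I) = -3 - I (x(I) = -3 + I*(-1) = -3 - I)
E(P) = sqrt(-3 - P) (E(P) = sqrt(P + ((-3 - P) - P)) = sqrt(P + (-3 - 2*P)) = sqrt(-3 - P))
T - (-12 - 65)*E(-3) = 68 - (-12 - 65)*sqrt(-3 - 1*(-3)) = 68 - (-77)*sqrt(-3 + 3) = 68 - (-77)*sqrt(0) = 68 - (-77)*0 = 68 - 1*0 = 68 + 0 = 68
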